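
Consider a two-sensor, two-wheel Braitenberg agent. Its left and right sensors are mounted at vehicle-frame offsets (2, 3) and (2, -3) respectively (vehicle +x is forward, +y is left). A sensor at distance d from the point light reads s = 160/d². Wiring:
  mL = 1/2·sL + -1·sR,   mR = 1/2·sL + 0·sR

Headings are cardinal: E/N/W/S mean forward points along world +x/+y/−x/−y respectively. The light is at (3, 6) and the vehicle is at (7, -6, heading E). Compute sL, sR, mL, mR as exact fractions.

160/117 160/261 80/1131 80/117

left sensor world pos  = (9, -3); dL² = 117
right sensor world pos = (9, -9); dR² = 261
sL = 160/117 = 160/117
sR = 160/261 = 160/261
mL = 1/2·sL + -1·sR = 80/1131
mR = 1/2·sL + 0·sR = 80/117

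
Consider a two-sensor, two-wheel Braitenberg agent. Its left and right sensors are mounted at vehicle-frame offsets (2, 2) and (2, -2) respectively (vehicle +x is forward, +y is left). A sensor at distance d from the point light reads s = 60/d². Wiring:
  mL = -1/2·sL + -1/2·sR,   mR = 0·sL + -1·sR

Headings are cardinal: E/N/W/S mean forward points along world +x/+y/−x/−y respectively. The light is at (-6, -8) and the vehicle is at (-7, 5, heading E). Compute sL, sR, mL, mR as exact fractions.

left sensor world pos  = (-5, 7); dL² = 226
right sensor world pos = (-5, 3); dR² = 122
sL = 60/226 = 30/113
sR = 60/122 = 30/61
mL = -1/2·sL + -1/2·sR = -2610/6893
mR = 0·sL + -1·sR = -30/61

30/113 30/61 -2610/6893 -30/61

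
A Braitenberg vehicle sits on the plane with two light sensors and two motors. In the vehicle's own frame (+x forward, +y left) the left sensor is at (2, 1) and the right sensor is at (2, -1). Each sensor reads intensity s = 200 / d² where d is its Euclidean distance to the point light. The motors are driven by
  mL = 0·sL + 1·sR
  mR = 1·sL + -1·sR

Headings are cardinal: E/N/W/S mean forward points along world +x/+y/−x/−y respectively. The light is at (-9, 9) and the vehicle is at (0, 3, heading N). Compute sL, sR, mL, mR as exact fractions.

left sensor world pos  = (-1, 5); dL² = 80
right sensor world pos = (1, 5); dR² = 116
sL = 200/80 = 5/2
sR = 200/116 = 50/29
mL = 0·sL + 1·sR = 50/29
mR = 1·sL + -1·sR = 45/58

5/2 50/29 50/29 45/58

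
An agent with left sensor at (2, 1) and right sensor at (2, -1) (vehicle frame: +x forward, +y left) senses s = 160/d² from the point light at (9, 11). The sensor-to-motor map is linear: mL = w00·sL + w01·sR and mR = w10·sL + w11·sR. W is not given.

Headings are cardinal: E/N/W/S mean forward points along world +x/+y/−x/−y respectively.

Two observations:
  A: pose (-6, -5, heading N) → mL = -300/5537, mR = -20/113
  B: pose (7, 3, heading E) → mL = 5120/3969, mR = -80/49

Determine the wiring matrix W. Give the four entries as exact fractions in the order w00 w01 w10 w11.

1 -1 -1/2 0

obs A: pose=(-6,-5,N) → sL=40/113, sR=20/49, mL=-300/5537, mR=-20/113
obs B: pose=(7,3,E) → sL=160/49, sR=160/81, mL=5120/3969, mR=-80/49
sensor matrix S = [[40/113, 20/49], [160/49, 160/81]]; det S = -13923200/21976353
solve [mL_A; mL_B] = S·[w00; w01] and [mR_A; mR_B] = S·[w10; w11]:
  w00 = 1, w01 = -1, w10 = -1/2, w11 = 0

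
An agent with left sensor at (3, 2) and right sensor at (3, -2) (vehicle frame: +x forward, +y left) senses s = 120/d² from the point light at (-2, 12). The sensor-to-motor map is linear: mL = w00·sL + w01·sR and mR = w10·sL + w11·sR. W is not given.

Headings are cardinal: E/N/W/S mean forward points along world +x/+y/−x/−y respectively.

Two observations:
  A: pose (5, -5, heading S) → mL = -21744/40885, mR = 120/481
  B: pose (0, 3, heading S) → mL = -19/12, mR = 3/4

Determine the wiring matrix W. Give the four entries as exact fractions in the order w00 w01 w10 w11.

-1 -1 1 0

obs A: pose=(5,-5,S) → sL=120/481, sR=24/85, mL=-21744/40885, mR=120/481
obs B: pose=(0,3,S) → sL=3/4, sR=5/6, mL=-19/12, mR=3/4
sensor matrix S = [[120/481, 24/85], [3/4, 5/6]]; det S = -158/40885
solve [mL_A; mL_B] = S·[w00; w01] and [mR_A; mR_B] = S·[w10; w11]:
  w00 = -1, w01 = -1, w10 = 1, w11 = 0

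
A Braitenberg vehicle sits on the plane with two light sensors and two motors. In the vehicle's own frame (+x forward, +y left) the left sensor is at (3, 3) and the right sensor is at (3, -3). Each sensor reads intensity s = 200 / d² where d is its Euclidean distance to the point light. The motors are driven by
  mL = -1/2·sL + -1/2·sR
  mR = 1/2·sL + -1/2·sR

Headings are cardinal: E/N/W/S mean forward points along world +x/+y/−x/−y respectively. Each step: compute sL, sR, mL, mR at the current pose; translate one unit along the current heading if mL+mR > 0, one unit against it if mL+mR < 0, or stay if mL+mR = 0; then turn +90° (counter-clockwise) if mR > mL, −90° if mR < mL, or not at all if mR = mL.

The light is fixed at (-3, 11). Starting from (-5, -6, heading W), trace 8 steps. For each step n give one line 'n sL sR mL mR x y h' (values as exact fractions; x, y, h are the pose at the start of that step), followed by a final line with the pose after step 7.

n=0: pose=(-5,-6,W); sL=8/17, sR=200/221; mL=-152/221, mR=-48/221; mL+mR=-200/221 → advance -1; mR−mL=8/17 → turn +1·90°
n=1: pose=(-4,-6,S); sL=50/101, sR=25/52; mL=-5125/10504, mR=75/10504; mL+mR=-25/52 → advance -1; mR−mL=50/101 → turn +1·90°
n=2: pose=(-4,-5,E); sL=200/173, sR=40/73; mL=-10760/12629, mR=3840/12629; mL+mR=-40/73 → advance -1; mR−mL=200/173 → turn +1·90°
n=3: pose=(-5,-5,N); sL=100/97, sR=20/17; mL=-1820/1649, mR=-120/1649; mL+mR=-20/17 → advance -1; mR−mL=100/97 → turn +1·90°
n=4: pose=(-5,-6,W); sL=8/17, sR=200/221; mL=-152/221, mR=-48/221; mL+mR=-200/221 → advance -1; mR−mL=8/17 → turn +1·90°
n=5: pose=(-4,-6,S); sL=50/101, sR=25/52; mL=-5125/10504, mR=75/10504; mL+mR=-25/52 → advance -1; mR−mL=50/101 → turn +1·90°
n=6: pose=(-4,-5,E); sL=200/173, sR=40/73; mL=-10760/12629, mR=3840/12629; mL+mR=-40/73 → advance -1; mR−mL=200/173 → turn +1·90°
n=7: pose=(-5,-5,N); sL=100/97, sR=20/17; mL=-1820/1649, mR=-120/1649; mL+mR=-20/17 → advance -1; mR−mL=100/97 → turn +1·90°

0 8/17 200/221 -152/221 -48/221 -5 -6 W
1 50/101 25/52 -5125/10504 75/10504 -4 -6 S
2 200/173 40/73 -10760/12629 3840/12629 -4 -5 E
3 100/97 20/17 -1820/1649 -120/1649 -5 -5 N
4 8/17 200/221 -152/221 -48/221 -5 -6 W
5 50/101 25/52 -5125/10504 75/10504 -4 -6 S
6 200/173 40/73 -10760/12629 3840/12629 -4 -5 E
7 100/97 20/17 -1820/1649 -120/1649 -5 -5 N
final -5 -6 W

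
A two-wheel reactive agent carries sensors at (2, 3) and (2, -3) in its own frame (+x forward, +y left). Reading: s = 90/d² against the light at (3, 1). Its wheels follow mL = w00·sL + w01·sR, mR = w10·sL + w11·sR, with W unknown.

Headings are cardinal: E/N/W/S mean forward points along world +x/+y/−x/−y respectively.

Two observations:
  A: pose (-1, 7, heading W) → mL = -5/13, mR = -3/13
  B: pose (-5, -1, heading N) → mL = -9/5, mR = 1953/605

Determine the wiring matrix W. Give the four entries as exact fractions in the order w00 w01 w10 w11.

0 -1/2 -1/2 1

obs A: pose=(-1,7,W) → sL=2, sR=10/13, mL=-5/13, mR=-3/13
obs B: pose=(-5,-1,N) → sL=90/121, sR=18/5, mL=-9/5, mR=1953/605
sensor matrix S = [[2, 10/13], [90/121, 18/5]]; det S = 52128/7865
solve [mL_A; mL_B] = S·[w00; w01] and [mR_A; mR_B] = S·[w10; w11]:
  w00 = 0, w01 = -1/2, w10 = -1/2, w11 = 1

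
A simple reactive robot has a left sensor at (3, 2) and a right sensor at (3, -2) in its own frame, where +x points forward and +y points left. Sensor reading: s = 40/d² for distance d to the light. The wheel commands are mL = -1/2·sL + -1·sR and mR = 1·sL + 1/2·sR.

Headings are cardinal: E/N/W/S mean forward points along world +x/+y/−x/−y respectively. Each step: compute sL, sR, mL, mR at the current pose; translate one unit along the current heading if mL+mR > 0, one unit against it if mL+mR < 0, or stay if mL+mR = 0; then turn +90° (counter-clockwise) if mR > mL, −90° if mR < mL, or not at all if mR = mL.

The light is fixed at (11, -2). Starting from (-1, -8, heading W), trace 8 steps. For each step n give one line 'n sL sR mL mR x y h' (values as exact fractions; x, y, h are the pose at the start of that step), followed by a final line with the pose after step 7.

0 40/289 40/241 -16380/69649 15420/69649 -1 -8 W
1 20/81 4/25 -574/2025 662/2025 0 -8 S
2 40/89 8/29 -1292/2581 1516/2581 0 -9 E
3 1/4 1/2 -5/8 1/2 1 -9 N
4 40/269 8/41 -2972/11029 2716/11029 1 -10 W
5 4/17 20/121 -582/2057 654/2057 2 -10 S
6 8/17 40/157 -1308/2669 1596/2669 2 -11 E
7 5/17 5/9 -215/306 175/306 3 -11 N
final 3 -12 W

n=0: pose=(-1,-8,W); sL=40/289, sR=40/241; mL=-16380/69649, mR=15420/69649; mL+mR=-960/69649 → advance -1; mR−mL=31800/69649 → turn +1·90°
n=1: pose=(0,-8,S); sL=20/81, sR=4/25; mL=-574/2025, mR=662/2025; mL+mR=88/2025 → advance +1; mR−mL=412/675 → turn +1·90°
n=2: pose=(0,-9,E); sL=40/89, sR=8/29; mL=-1292/2581, mR=1516/2581; mL+mR=224/2581 → advance +1; mR−mL=2808/2581 → turn +1·90°
n=3: pose=(1,-9,N); sL=1/4, sR=1/2; mL=-5/8, mR=1/2; mL+mR=-1/8 → advance -1; mR−mL=9/8 → turn +1·90°
n=4: pose=(1,-10,W); sL=40/269, sR=8/41; mL=-2972/11029, mR=2716/11029; mL+mR=-256/11029 → advance -1; mR−mL=5688/11029 → turn +1·90°
n=5: pose=(2,-10,S); sL=4/17, sR=20/121; mL=-582/2057, mR=654/2057; mL+mR=72/2057 → advance +1; mR−mL=1236/2057 → turn +1·90°
n=6: pose=(2,-11,E); sL=8/17, sR=40/157; mL=-1308/2669, mR=1596/2669; mL+mR=288/2669 → advance +1; mR−mL=2904/2669 → turn +1·90°
n=7: pose=(3,-11,N); sL=5/17, sR=5/9; mL=-215/306, mR=175/306; mL+mR=-20/153 → advance -1; mR−mL=65/51 → turn +1·90°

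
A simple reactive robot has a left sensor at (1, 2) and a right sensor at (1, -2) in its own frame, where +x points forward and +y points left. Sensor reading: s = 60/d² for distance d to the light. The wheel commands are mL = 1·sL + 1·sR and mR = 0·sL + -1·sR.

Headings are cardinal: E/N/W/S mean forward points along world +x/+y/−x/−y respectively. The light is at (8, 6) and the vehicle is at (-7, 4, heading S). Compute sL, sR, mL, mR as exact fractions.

left sensor world pos  = (-5, 3); dL² = 178
right sensor world pos = (-9, 3); dR² = 298
sL = 60/178 = 30/89
sR = 60/298 = 30/149
mL = 1·sL + 1·sR = 7140/13261
mR = 0·sL + -1·sR = -30/149

30/89 30/149 7140/13261 -30/149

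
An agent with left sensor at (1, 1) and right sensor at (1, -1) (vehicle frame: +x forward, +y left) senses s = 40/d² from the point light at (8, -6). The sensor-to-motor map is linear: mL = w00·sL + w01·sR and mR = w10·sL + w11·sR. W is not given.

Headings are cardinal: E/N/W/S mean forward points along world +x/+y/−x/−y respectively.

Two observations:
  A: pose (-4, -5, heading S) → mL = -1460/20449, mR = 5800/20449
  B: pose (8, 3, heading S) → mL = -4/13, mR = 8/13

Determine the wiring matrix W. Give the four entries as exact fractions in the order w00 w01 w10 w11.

obs A: pose=(-4,-5,S) → sL=40/121, sR=40/169, mL=-1460/20449, mR=5800/20449
obs B: pose=(8,3,S) → sL=8/13, sR=8/13, mL=-4/13, mR=8/13
sensor matrix S = [[40/121, 40/169], [8/13, 8/13]]; det S = 15360/265837
solve [mL_A; mL_B] = S·[w00; w01] and [mR_A; mR_B] = S·[w10; w11]:
  w00 = 1/2, w01 = -1, w10 = 1/2, w11 = 1/2

1/2 -1 1/2 1/2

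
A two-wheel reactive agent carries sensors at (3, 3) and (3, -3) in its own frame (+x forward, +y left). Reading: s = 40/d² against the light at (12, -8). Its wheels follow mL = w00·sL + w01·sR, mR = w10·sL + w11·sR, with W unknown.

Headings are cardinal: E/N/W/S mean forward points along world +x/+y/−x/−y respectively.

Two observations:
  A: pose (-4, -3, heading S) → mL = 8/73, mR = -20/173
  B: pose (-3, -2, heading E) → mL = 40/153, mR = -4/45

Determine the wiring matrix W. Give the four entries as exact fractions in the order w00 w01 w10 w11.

obs A: pose=(-4,-3,S) → sL=40/173, sR=8/73, mL=8/73, mR=-20/173
obs B: pose=(-3,-2,E) → sL=8/45, sR=40/153, mL=40/153, mR=-4/45
sensor matrix S = [[40/173, 8/73], [8/45, 40/153]]; det S = 395776/9661185
solve [mL_A; mL_B] = S·[w00; w01] and [mR_A; mR_B] = S·[w10; w11]:
  w00 = 0, w01 = 1, w10 = -1/2, w11 = 0

0 1 -1/2 0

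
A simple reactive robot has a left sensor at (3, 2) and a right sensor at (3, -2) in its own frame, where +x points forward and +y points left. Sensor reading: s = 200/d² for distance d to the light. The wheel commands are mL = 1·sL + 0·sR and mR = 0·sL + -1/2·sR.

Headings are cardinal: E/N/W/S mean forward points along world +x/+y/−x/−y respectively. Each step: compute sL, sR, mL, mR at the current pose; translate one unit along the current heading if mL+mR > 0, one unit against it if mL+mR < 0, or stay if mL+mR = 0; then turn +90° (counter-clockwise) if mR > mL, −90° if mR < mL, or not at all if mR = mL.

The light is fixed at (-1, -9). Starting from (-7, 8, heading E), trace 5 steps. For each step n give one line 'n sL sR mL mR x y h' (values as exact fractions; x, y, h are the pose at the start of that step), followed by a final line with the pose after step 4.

n=0: pose=(-7,8,E); sL=20/37, sR=100/117; mL=20/37, mR=-50/117; mL+mR=490/4329 → advance +1; mR−mL=-4190/4329 → turn -1·90°
n=1: pose=(-6,8,S); sL=40/41, sR=40/49; mL=40/41, mR=-20/49; mL+mR=1140/2009 → advance +1; mR−mL=-2780/2009 → turn -1·90°
n=2: pose=(-6,7,W); sL=10/13, sR=50/97; mL=10/13, mR=-25/97; mL+mR=645/1261 → advance +1; mR−mL=-1295/1261 → turn -1·90°
n=3: pose=(-7,7,N); sL=8/17, sR=200/377; mL=8/17, mR=-100/377; mL+mR=1316/6409 → advance +1; mR−mL=-4716/6409 → turn -1·90°
n=4: pose=(-7,8,E); sL=20/37, sR=100/117; mL=20/37, mR=-50/117; mL+mR=490/4329 → advance +1; mR−mL=-4190/4329 → turn -1·90°

0 20/37 100/117 20/37 -50/117 -7 8 E
1 40/41 40/49 40/41 -20/49 -6 8 S
2 10/13 50/97 10/13 -25/97 -6 7 W
3 8/17 200/377 8/17 -100/377 -7 7 N
4 20/37 100/117 20/37 -50/117 -7 8 E
final -6 8 S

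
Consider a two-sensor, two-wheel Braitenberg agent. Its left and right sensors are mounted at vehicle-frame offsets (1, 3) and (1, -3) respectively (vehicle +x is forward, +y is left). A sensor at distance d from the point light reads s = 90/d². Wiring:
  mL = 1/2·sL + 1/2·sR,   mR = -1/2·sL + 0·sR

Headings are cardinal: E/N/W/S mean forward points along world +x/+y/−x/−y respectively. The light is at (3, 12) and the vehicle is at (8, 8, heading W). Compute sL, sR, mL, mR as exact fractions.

left sensor world pos  = (7, 5); dL² = 65
right sensor world pos = (7, 11); dR² = 17
sL = 90/65 = 18/13
sR = 90/17 = 90/17
mL = 1/2·sL + 1/2·sR = 738/221
mR = -1/2·sL + 0·sR = -9/13

18/13 90/17 738/221 -9/13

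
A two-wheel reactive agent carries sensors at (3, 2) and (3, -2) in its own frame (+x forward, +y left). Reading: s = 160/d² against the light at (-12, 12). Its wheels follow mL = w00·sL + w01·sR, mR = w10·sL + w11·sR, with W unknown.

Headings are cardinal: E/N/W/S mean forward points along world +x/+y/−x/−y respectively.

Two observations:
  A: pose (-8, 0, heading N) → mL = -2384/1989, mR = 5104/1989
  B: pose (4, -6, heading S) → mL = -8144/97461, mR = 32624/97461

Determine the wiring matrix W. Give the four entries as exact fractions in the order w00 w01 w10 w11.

obs A: pose=(-8,0,N) → sL=32/17, sR=160/117, mL=-2384/1989, mR=5104/1989
obs B: pose=(4,-6,S) → sL=32/153, sR=160/637, mL=-8144/97461, mR=32624/97461
sensor matrix S = [[32/17, 160/117], [32/153, 160/637]]; det S = 163840/877149
solve [mL_A; mL_B] = S·[w00; w01] and [mR_A; mR_B] = S·[w10; w11]:
  w00 = -1, w01 = 1/2, w10 = 1, w11 = 1/2

-1 1/2 1 1/2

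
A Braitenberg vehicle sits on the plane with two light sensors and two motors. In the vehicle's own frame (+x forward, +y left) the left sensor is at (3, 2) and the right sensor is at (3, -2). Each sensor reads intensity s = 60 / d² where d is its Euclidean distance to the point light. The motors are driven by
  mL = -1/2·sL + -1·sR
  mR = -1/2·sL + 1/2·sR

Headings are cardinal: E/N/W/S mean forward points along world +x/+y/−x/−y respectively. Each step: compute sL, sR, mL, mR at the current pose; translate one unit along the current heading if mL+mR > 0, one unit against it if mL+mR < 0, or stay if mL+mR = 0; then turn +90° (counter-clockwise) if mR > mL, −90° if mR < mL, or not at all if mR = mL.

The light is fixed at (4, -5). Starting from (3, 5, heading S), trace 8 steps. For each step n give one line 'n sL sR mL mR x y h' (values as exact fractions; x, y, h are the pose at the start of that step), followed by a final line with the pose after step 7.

0 6/5 30/29 -237/145 -12/145 3 5 S
1 60/173 12/17 -2586/2941 528/2941 3 6 E
2 15/53 15/49 -2325/5194 30/2597 2 6 N
3 60/89 60/169 -10410/15041 -2400/15041 2 5 W
4 6/5 30/29 -237/145 -12/145 3 5 S
5 60/173 12/17 -2586/2941 528/2941 3 6 E
6 15/53 15/49 -2325/5194 30/2597 2 6 N
7 60/89 60/169 -10410/15041 -2400/15041 2 5 W
final 3 5 S

n=0: pose=(3,5,S); sL=6/5, sR=30/29; mL=-237/145, mR=-12/145; mL+mR=-249/145 → advance -1; mR−mL=45/29 → turn +1·90°
n=1: pose=(3,6,E); sL=60/173, sR=12/17; mL=-2586/2941, mR=528/2941; mL+mR=-2058/2941 → advance -1; mR−mL=18/17 → turn +1·90°
n=2: pose=(2,6,N); sL=15/53, sR=15/49; mL=-2325/5194, mR=30/2597; mL+mR=-2265/5194 → advance -1; mR−mL=45/98 → turn +1·90°
n=3: pose=(2,5,W); sL=60/89, sR=60/169; mL=-10410/15041, mR=-2400/15041; mL+mR=-12810/15041 → advance -1; mR−mL=90/169 → turn +1·90°
n=4: pose=(3,5,S); sL=6/5, sR=30/29; mL=-237/145, mR=-12/145; mL+mR=-249/145 → advance -1; mR−mL=45/29 → turn +1·90°
n=5: pose=(3,6,E); sL=60/173, sR=12/17; mL=-2586/2941, mR=528/2941; mL+mR=-2058/2941 → advance -1; mR−mL=18/17 → turn +1·90°
n=6: pose=(2,6,N); sL=15/53, sR=15/49; mL=-2325/5194, mR=30/2597; mL+mR=-2265/5194 → advance -1; mR−mL=45/98 → turn +1·90°
n=7: pose=(2,5,W); sL=60/89, sR=60/169; mL=-10410/15041, mR=-2400/15041; mL+mR=-12810/15041 → advance -1; mR−mL=90/169 → turn +1·90°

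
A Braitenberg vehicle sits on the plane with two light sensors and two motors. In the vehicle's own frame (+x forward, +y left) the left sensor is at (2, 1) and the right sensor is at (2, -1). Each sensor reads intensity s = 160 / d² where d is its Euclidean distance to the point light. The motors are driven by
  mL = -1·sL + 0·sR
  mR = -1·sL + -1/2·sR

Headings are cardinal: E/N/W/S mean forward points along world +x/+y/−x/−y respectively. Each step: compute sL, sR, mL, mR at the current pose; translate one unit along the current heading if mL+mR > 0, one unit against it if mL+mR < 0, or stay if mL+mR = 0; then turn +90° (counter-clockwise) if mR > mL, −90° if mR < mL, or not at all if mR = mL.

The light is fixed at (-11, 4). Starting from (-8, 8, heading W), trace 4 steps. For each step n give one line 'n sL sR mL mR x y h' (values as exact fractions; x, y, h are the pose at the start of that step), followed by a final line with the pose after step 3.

n=0: pose=(-8,8,W); sL=16, sR=80/13; mL=-16, mR=-248/13; mL+mR=-456/13 → advance -1; mR−mL=-40/13 → turn -1·90°
n=1: pose=(-7,8,N); sL=32/9, sR=160/61; mL=-32/9, mR=-2672/549; mL+mR=-4624/549 → advance -1; mR−mL=-80/61 → turn -1·90°
n=2: pose=(-7,7,E); sL=40/13, sR=4; mL=-40/13, mR=-66/13; mL+mR=-106/13 → advance -1; mR−mL=-2 → turn -1·90°
n=3: pose=(-8,7,S); sL=160/17, sR=32; mL=-160/17, mR=-432/17; mL+mR=-592/17 → advance -1; mR−mL=-16 → turn -1·90°

0 16 80/13 -16 -248/13 -8 8 W
1 32/9 160/61 -32/9 -2672/549 -7 8 N
2 40/13 4 -40/13 -66/13 -7 7 E
3 160/17 32 -160/17 -432/17 -8 7 S
final -8 8 W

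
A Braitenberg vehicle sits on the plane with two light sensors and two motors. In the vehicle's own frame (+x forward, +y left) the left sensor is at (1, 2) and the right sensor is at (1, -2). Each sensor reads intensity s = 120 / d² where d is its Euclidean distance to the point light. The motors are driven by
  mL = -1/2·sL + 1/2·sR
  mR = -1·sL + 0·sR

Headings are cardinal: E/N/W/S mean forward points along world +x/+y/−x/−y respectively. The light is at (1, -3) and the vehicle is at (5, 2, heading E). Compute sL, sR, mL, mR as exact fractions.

left sensor world pos  = (6, 4); dL² = 74
right sensor world pos = (6, 0); dR² = 34
sL = 120/74 = 60/37
sR = 120/34 = 60/17
mL = -1/2·sL + 1/2·sR = 600/629
mR = -1·sL + 0·sR = -60/37

60/37 60/17 600/629 -60/37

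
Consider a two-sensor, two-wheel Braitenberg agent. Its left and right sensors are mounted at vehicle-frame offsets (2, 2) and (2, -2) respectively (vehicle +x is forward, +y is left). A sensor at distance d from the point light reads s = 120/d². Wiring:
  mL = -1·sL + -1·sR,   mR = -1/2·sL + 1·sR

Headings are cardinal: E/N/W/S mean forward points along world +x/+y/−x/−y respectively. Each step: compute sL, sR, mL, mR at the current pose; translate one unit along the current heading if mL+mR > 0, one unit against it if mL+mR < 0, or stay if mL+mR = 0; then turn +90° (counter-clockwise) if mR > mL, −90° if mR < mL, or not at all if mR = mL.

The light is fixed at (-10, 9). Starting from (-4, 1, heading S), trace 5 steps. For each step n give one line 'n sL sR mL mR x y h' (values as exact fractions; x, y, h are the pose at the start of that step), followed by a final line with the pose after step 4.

0 30/41 30/29 -2100/1189 795/1189 -4 1 S
1 120/89 24/29 -5616/2581 396/2581 -4 2 E
2 60/17 60/37 -3240/629 -90/629 -5 2 N
3 120/109 8/3 -1232/327 692/327 -5 1 W
4 30/41 30/29 -2100/1189 795/1189 -4 1 S
final -4 2 E

n=0: pose=(-4,1,S); sL=30/41, sR=30/29; mL=-2100/1189, mR=795/1189; mL+mR=-45/41 → advance -1; mR−mL=2895/1189 → turn +1·90°
n=1: pose=(-4,2,E); sL=120/89, sR=24/29; mL=-5616/2581, mR=396/2581; mL+mR=-180/89 → advance -1; mR−mL=6012/2581 → turn +1·90°
n=2: pose=(-5,2,N); sL=60/17, sR=60/37; mL=-3240/629, mR=-90/629; mL+mR=-90/17 → advance -1; mR−mL=3150/629 → turn +1·90°
n=3: pose=(-5,1,W); sL=120/109, sR=8/3; mL=-1232/327, mR=692/327; mL+mR=-180/109 → advance -1; mR−mL=1924/327 → turn +1·90°
n=4: pose=(-4,1,S); sL=30/41, sR=30/29; mL=-2100/1189, mR=795/1189; mL+mR=-45/41 → advance -1; mR−mL=2895/1189 → turn +1·90°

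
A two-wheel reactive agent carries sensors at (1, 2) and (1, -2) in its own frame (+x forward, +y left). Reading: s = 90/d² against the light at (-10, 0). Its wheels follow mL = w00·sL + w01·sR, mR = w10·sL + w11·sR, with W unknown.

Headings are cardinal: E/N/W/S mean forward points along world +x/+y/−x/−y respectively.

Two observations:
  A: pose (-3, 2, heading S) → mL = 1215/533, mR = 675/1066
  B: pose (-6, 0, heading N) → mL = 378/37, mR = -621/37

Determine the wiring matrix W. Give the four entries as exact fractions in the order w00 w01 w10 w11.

obs A: pose=(-3,2,S) → sL=45/41, sR=45/13, mL=1215/533, mR=675/1066
obs B: pose=(-6,0,N) → sL=18, sR=90/37, mL=378/37, mR=-621/37
sensor matrix S = [[45/41, 45/13], [18, 90/37]]; det S = -1176120/19721
solve [mL_A; mL_B] = S·[w00; w01] and [mR_A; mR_B] = S·[w10; w11]:
  w00 = 1/2, w01 = 1/2, w10 = -1, w11 = 1/2

1/2 1/2 -1 1/2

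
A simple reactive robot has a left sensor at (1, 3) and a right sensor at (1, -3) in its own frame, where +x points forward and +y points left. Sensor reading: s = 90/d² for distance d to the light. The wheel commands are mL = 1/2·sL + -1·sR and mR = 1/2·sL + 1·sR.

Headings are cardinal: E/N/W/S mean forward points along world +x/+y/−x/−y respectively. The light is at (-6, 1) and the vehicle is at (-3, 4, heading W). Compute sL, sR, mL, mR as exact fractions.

45/2 9/4 9 27/2

left sensor world pos  = (-4, 1); dL² = 4
right sensor world pos = (-4, 7); dR² = 40
sL = 90/4 = 45/2
sR = 90/40 = 9/4
mL = 1/2·sL + -1·sR = 9
mR = 1/2·sL + 1·sR = 27/2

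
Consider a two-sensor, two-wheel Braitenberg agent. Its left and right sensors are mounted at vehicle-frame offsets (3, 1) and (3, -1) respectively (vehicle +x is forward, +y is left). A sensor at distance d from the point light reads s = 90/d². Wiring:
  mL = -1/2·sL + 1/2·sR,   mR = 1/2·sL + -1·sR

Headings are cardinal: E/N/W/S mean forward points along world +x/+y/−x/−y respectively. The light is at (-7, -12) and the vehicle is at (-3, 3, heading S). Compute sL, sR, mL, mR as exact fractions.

90/169 10/17 80/2873 -925/2873

left sensor world pos  = (-2, 0); dL² = 169
right sensor world pos = (-4, 0); dR² = 153
sL = 90/169 = 90/169
sR = 90/153 = 10/17
mL = -1/2·sL + 1/2·sR = 80/2873
mR = 1/2·sL + -1·sR = -925/2873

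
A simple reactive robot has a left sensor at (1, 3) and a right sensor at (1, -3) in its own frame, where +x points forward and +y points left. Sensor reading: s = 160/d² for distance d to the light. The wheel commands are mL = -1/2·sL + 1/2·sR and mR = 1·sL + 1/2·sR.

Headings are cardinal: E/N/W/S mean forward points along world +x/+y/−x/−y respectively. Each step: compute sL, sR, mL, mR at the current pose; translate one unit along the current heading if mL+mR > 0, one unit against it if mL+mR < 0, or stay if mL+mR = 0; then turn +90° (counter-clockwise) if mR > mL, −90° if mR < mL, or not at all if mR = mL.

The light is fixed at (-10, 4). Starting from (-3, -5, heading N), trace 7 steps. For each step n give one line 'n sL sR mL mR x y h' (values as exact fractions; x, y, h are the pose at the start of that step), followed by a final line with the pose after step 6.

0 2 40/41 -21/41 102/41 -3 -5 N
1 160/157 160/61 7680/9577 22320/9577 -3 -4 W
2 80/81 16/9 32/81 152/81 -4 -4 S
3 32/17 160/193 -1728/3281 7536/3281 -4 -5 E
4 2 40/41 -21/41 102/41 -3 -5 N
5 160/157 160/61 7680/9577 22320/9577 -3 -4 W
6 80/81 16/9 32/81 152/81 -4 -4 S
final -4 -5 E

n=0: pose=(-3,-5,N); sL=2, sR=40/41; mL=-21/41, mR=102/41; mL+mR=81/41 → advance +1; mR−mL=3 → turn +1·90°
n=1: pose=(-3,-4,W); sL=160/157, sR=160/61; mL=7680/9577, mR=22320/9577; mL+mR=30000/9577 → advance +1; mR−mL=240/157 → turn +1·90°
n=2: pose=(-4,-4,S); sL=80/81, sR=16/9; mL=32/81, mR=152/81; mL+mR=184/81 → advance +1; mR−mL=40/27 → turn +1·90°
n=3: pose=(-4,-5,E); sL=32/17, sR=160/193; mL=-1728/3281, mR=7536/3281; mL+mR=5808/3281 → advance +1; mR−mL=48/17 → turn +1·90°
n=4: pose=(-3,-5,N); sL=2, sR=40/41; mL=-21/41, mR=102/41; mL+mR=81/41 → advance +1; mR−mL=3 → turn +1·90°
n=5: pose=(-3,-4,W); sL=160/157, sR=160/61; mL=7680/9577, mR=22320/9577; mL+mR=30000/9577 → advance +1; mR−mL=240/157 → turn +1·90°
n=6: pose=(-4,-4,S); sL=80/81, sR=16/9; mL=32/81, mR=152/81; mL+mR=184/81 → advance +1; mR−mL=40/27 → turn +1·90°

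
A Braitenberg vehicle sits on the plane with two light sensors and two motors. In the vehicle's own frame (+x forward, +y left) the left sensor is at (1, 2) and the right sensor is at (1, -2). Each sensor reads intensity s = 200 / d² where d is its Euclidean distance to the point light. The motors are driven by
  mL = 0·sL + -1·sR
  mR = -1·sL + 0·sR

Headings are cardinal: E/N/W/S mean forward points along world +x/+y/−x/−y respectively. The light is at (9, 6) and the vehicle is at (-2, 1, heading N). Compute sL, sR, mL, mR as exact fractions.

left sensor world pos  = (-4, 2); dL² = 185
right sensor world pos = (0, 2); dR² = 97
sL = 200/185 = 40/37
sR = 200/97 = 200/97
mL = 0·sL + -1·sR = -200/97
mR = -1·sL + 0·sR = -40/37

40/37 200/97 -200/97 -40/37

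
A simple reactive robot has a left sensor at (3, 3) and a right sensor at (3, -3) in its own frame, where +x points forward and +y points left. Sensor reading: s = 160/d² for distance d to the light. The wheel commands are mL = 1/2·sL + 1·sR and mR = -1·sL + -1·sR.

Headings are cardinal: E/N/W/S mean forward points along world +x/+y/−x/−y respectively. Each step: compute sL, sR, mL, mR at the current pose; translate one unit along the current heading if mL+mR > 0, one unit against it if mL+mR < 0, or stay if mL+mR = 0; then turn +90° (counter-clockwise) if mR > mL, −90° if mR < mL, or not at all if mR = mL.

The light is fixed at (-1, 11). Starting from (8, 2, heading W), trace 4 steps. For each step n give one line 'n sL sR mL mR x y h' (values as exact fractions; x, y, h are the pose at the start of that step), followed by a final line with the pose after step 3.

0 8/9 20/9 8/3 -28/9 8 2 W
1 32/17 32/41 1200/697 -1856/697 9 2 N
2 80/109 80/169 15480/18421 -22240/18421 9 1 E
3 160/313 32/41 13296/12833 -16576/12833 8 1 S
final 8 2 W

n=0: pose=(8,2,W); sL=8/9, sR=20/9; mL=8/3, mR=-28/9; mL+mR=-4/9 → advance -1; mR−mL=-52/9 → turn -1·90°
n=1: pose=(9,2,N); sL=32/17, sR=32/41; mL=1200/697, mR=-1856/697; mL+mR=-16/17 → advance -1; mR−mL=-3056/697 → turn -1·90°
n=2: pose=(9,1,E); sL=80/109, sR=80/169; mL=15480/18421, mR=-22240/18421; mL+mR=-40/109 → advance -1; mR−mL=-37720/18421 → turn -1·90°
n=3: pose=(8,1,S); sL=160/313, sR=32/41; mL=13296/12833, mR=-16576/12833; mL+mR=-80/313 → advance -1; mR−mL=-29872/12833 → turn -1·90°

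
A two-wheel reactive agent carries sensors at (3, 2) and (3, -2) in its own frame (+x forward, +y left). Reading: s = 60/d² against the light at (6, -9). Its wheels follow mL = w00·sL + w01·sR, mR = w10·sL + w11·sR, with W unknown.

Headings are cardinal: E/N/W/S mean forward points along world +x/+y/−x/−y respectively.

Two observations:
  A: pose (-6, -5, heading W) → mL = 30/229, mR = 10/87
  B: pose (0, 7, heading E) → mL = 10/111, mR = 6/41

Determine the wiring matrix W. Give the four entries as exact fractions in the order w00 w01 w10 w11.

obs A: pose=(-6,-5,W) → sL=60/229, sR=20/87, mL=30/229, mR=10/87
obs B: pose=(0,7,E) → sL=20/111, sR=12/41, mL=10/111, mR=6/41
sensor matrix S = [[60/229, 20/87], [20/111, 12/41]]; det S = 3197440/90669573
solve [mL_A; mL_B] = S·[w00; w01] and [mR_A; mR_B] = S·[w10; w11]:
  w00 = 1/2, w01 = 0, w10 = 0, w11 = 1/2

1/2 0 0 1/2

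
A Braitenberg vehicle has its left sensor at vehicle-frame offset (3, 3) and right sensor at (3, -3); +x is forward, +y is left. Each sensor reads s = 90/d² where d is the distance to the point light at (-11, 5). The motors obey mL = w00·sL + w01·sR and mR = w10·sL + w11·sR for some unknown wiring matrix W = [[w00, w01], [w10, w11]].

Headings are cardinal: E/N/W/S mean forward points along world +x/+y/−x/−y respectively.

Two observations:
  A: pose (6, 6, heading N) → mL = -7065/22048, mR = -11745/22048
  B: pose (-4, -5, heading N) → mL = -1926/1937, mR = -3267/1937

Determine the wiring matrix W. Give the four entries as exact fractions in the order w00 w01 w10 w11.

-1/2 -1/2 -1 -1/2

obs A: pose=(6,6,N) → sL=45/106, sR=45/208, mL=-7065/22048, mR=-11745/22048
obs B: pose=(-4,-5,N) → sL=18/13, sR=90/149, mL=-1926/1937, mR=-3267/1937
sensor matrix S = [[45/106, 45/208], [18/13, 90/149]]; det S = -460485/10676744
solve [mL_A; mL_B] = S·[w00; w01] and [mR_A; mR_B] = S·[w10; w11]:
  w00 = -1/2, w01 = -1/2, w10 = -1, w11 = -1/2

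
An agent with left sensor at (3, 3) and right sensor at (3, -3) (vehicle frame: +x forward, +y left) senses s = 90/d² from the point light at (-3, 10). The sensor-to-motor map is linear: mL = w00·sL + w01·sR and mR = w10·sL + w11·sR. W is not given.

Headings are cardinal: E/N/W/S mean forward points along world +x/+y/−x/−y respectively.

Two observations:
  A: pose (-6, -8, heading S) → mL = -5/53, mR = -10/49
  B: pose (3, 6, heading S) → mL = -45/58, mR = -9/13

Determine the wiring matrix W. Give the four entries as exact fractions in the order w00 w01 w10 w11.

obs A: pose=(-6,-8,S) → sL=10/49, sR=10/53, mL=-5/53, mR=-10/49
obs B: pose=(3,6,S) → sL=9/13, sR=45/29, mL=-45/58, mR=-9/13
sensor matrix S = [[10/49, 10/53], [9/13, 45/29]]; det S = 182160/979069
solve [mL_A; mL_B] = S·[w00; w01] and [mR_A; mR_B] = S·[w10; w11]:
  w00 = 0, w01 = -1/2, w10 = -1, w11 = 0

0 -1/2 -1 0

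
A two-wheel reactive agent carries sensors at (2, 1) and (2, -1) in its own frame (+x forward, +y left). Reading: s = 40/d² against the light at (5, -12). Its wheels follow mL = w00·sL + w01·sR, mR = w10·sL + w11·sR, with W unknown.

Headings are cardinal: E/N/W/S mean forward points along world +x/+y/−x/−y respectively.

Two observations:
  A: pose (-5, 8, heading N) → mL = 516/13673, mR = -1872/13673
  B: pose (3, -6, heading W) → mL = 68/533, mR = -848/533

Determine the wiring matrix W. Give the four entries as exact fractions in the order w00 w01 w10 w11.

obs A: pose=(-5,8,N) → sL=8/121, sR=8/113, mL=516/13673, mR=-1872/13673
obs B: pose=(3,-6,W) → sL=40/41, sR=8/13, mL=68/533, mR=-848/533
sensor matrix S = [[8/121, 8/113], [40/41, 8/13]]; det S = -206848/7287709
solve [mL_A; mL_B] = S·[w00; w01] and [mR_A; mR_B] = S·[w10; w11]:
  w00 = -1/2, w01 = 1, w10 = -1, w11 = -1

-1/2 1 -1 -1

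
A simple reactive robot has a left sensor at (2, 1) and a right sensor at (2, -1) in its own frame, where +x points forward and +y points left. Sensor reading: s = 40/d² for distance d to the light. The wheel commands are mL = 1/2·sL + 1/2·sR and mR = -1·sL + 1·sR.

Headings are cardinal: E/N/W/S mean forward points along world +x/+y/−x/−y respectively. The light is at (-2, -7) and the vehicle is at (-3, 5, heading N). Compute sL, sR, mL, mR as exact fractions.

left sensor world pos  = (-4, 7); dL² = 200
right sensor world pos = (-2, 7); dR² = 196
sL = 40/200 = 1/5
sR = 40/196 = 10/49
mL = 1/2·sL + 1/2·sR = 99/490
mR = -1·sL + 1·sR = 1/245

1/5 10/49 99/490 1/245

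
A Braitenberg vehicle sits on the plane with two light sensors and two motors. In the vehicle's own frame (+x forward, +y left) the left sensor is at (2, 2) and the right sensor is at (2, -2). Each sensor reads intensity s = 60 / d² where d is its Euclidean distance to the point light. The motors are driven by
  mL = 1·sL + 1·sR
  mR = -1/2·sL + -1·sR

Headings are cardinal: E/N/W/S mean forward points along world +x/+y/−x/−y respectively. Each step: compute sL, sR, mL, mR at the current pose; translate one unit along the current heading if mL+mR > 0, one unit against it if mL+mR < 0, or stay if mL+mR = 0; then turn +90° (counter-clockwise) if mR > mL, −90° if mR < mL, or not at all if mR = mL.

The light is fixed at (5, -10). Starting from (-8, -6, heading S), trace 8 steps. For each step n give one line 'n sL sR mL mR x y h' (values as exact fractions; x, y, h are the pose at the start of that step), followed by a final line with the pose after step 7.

0 12/25 60/229 4248/5725 -2874/5725 -8 -6 S
1 30/113 6/25 1428/2825 -1053/2825 -8 -7 W
2 60/281 60/169 27000/47489 -21930/47489 -9 -7 N
3 1/3 15/37 82/111 -127/222 -9 -6 E
4 12/25 60/229 4248/5725 -2874/5725 -8 -6 S
5 30/113 6/25 1428/2825 -1053/2825 -8 -7 W
6 60/281 60/169 27000/47489 -21930/47489 -9 -7 N
7 1/3 15/37 82/111 -127/222 -9 -6 E
final -8 -6 S

n=0: pose=(-8,-6,S); sL=12/25, sR=60/229; mL=4248/5725, mR=-2874/5725; mL+mR=6/25 → advance +1; mR−mL=-7122/5725 → turn -1·90°
n=1: pose=(-8,-7,W); sL=30/113, sR=6/25; mL=1428/2825, mR=-1053/2825; mL+mR=15/113 → advance +1; mR−mL=-2481/2825 → turn -1·90°
n=2: pose=(-9,-7,N); sL=60/281, sR=60/169; mL=27000/47489, mR=-21930/47489; mL+mR=30/281 → advance +1; mR−mL=-48930/47489 → turn -1·90°
n=3: pose=(-9,-6,E); sL=1/3, sR=15/37; mL=82/111, mR=-127/222; mL+mR=1/6 → advance +1; mR−mL=-97/74 → turn -1·90°
n=4: pose=(-8,-6,S); sL=12/25, sR=60/229; mL=4248/5725, mR=-2874/5725; mL+mR=6/25 → advance +1; mR−mL=-7122/5725 → turn -1·90°
n=5: pose=(-8,-7,W); sL=30/113, sR=6/25; mL=1428/2825, mR=-1053/2825; mL+mR=15/113 → advance +1; mR−mL=-2481/2825 → turn -1·90°
n=6: pose=(-9,-7,N); sL=60/281, sR=60/169; mL=27000/47489, mR=-21930/47489; mL+mR=30/281 → advance +1; mR−mL=-48930/47489 → turn -1·90°
n=7: pose=(-9,-6,E); sL=1/3, sR=15/37; mL=82/111, mR=-127/222; mL+mR=1/6 → advance +1; mR−mL=-97/74 → turn -1·90°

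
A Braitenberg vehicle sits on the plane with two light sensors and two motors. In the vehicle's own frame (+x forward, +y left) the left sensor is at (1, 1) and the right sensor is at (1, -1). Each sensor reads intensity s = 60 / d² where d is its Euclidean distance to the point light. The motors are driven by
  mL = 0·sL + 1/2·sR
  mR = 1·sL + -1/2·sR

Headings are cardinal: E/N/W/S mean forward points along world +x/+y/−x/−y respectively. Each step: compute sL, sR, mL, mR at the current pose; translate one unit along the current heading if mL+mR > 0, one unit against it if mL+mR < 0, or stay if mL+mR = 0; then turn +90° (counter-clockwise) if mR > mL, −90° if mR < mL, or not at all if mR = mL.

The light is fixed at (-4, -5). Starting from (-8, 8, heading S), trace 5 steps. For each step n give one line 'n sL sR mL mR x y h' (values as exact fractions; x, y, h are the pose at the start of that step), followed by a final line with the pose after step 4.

n=0: pose=(-8,8,S); sL=20/51, sR=60/169; mL=30/169, mR=1850/8619; mL+mR=20/51 → advance +1; mR−mL=320/8619 → turn +1·90°
n=1: pose=(-8,7,E); sL=30/89, sR=6/13; mL=3/13, mR=123/1157; mL+mR=30/89 → advance +1; mR−mL=-144/1157 → turn -1·90°
n=2: pose=(-7,7,S); sL=12/25, sR=60/137; mL=30/137, mR=894/3425; mL+mR=12/25 → advance +1; mR−mL=144/3425 → turn +1·90°
n=3: pose=(-7,6,E); sL=15/37, sR=15/26; mL=15/52, mR=225/1924; mL+mR=15/37 → advance +1; mR−mL=-165/962 → turn -1·90°
n=4: pose=(-6,6,S); sL=60/101, sR=60/109; mL=30/109, mR=3510/11009; mL+mR=60/101 → advance +1; mR−mL=480/11009 → turn +1·90°

0 20/51 60/169 30/169 1850/8619 -8 8 S
1 30/89 6/13 3/13 123/1157 -8 7 E
2 12/25 60/137 30/137 894/3425 -7 7 S
3 15/37 15/26 15/52 225/1924 -7 6 E
4 60/101 60/109 30/109 3510/11009 -6 6 S
final -6 5 E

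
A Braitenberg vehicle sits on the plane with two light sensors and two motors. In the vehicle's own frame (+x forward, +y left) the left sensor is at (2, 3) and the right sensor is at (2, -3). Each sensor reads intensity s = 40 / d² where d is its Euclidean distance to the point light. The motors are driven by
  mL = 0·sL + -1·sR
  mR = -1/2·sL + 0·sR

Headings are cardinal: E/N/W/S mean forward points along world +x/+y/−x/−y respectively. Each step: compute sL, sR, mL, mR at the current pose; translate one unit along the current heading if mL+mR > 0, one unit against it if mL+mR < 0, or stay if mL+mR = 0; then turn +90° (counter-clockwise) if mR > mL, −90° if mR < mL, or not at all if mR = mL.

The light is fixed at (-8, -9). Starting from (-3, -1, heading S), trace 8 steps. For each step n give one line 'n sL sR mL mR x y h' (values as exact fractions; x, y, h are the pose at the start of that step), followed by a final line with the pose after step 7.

0 2/5 1 -1 -1/5 -3 -1 S
1 40/193 8/17 -8/17 -20/193 -3 0 E
2 20/61 4/17 -4/17 -10/61 -4 0 N
3 40/29 8/25 -8/25 -20/29 -4 -1 W
4 5/13 10/41 -10/41 -5/26 -3 -1 N
5 8/5 40/109 -40/109 -4/5 -3 -2 W
6 4/9 20/81 -20/81 -2/9 -2 -2 N
7 8/5 40/97 -40/97 -4/5 -2 -3 W
final -1 -3 N

n=0: pose=(-3,-1,S); sL=2/5, sR=1; mL=-1, mR=-1/5; mL+mR=-6/5 → advance -1; mR−mL=4/5 → turn +1·90°
n=1: pose=(-3,0,E); sL=40/193, sR=8/17; mL=-8/17, mR=-20/193; mL+mR=-1884/3281 → advance -1; mR−mL=1204/3281 → turn +1·90°
n=2: pose=(-4,0,N); sL=20/61, sR=4/17; mL=-4/17, mR=-10/61; mL+mR=-414/1037 → advance -1; mR−mL=74/1037 → turn +1·90°
n=3: pose=(-4,-1,W); sL=40/29, sR=8/25; mL=-8/25, mR=-20/29; mL+mR=-732/725 → advance -1; mR−mL=-268/725 → turn -1·90°
n=4: pose=(-3,-1,N); sL=5/13, sR=10/41; mL=-10/41, mR=-5/26; mL+mR=-465/1066 → advance -1; mR−mL=55/1066 → turn +1·90°
n=5: pose=(-3,-2,W); sL=8/5, sR=40/109; mL=-40/109, mR=-4/5; mL+mR=-636/545 → advance -1; mR−mL=-236/545 → turn -1·90°
n=6: pose=(-2,-2,N); sL=4/9, sR=20/81; mL=-20/81, mR=-2/9; mL+mR=-38/81 → advance -1; mR−mL=2/81 → turn +1·90°
n=7: pose=(-2,-3,W); sL=8/5, sR=40/97; mL=-40/97, mR=-4/5; mL+mR=-588/485 → advance -1; mR−mL=-188/485 → turn -1·90°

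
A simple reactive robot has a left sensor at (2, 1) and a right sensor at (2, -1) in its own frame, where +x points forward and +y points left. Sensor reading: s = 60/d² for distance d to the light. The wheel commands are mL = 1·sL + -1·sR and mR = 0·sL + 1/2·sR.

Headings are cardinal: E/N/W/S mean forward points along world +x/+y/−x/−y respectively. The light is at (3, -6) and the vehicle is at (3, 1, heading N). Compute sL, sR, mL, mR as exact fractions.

left sensor world pos  = (2, 3); dL² = 82
right sensor world pos = (4, 3); dR² = 82
sL = 60/82 = 30/41
sR = 60/82 = 30/41
mL = 1·sL + -1·sR = 0
mR = 0·sL + 1/2·sR = 15/41

30/41 30/41 0 15/41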